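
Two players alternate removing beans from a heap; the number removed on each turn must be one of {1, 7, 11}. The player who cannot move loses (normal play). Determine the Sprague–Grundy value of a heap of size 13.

1

n :  0  1  2  3  4  5  6  7  8  9 10 11 12 13
G :  0  1  0  1  0  1  0  1  0  1  0  1  0  1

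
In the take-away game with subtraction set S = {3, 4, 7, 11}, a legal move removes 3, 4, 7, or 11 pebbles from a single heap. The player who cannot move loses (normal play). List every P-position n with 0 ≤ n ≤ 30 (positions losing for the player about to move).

G(0) = 0
G(1) = mex{} = 0
G(2) = mex{} = 0
G(3) = mex{0} = 1
G(4) = mex{0,0} = 1
G(5) = mex{0,0} = 1
G(6) = mex{1,0} = 2
G(7) = mex{1,1,0} = 2
G(8) = mex{1,1,0} = 2
G(9) = mex{2,1,0} = 3
G(10) = mex{2,2,1} = 0
G(11) = mex{2,2,1,0} = 3
G(12) = mex{3,2,1,0} = 4
G(13) = mex{0,3,2,0} = 1
G(14) = mex{3,0,2,1} = 4
G(15) = mex{4,3,2,1} = 0
G(16) = mex{1,4,3,1} = 0
G(17) = mex{4,1,0,2} = 3
G(18) = mex{0,4,3,2} = 1
G(19) = mex{0,0,4,2} = 1
G(20) = mex{3,0,1,3} = 2
G(21) = mex{1,3,4,0} = 2
G(22) = mex{1,1,0,3} = 2
G(23) = mex{2,1,0,4} = 3
G(24) = mex{2,2,3,1} = 0
G(25) = mex{2,2,1,4} = 0
G(26) = mex{3,2,1,0} = 4
G(27) = mex{0,3,2,0} = 1
G(28) = mex{0,0,2,3} = 1
G(29) = mex{4,0,2,1} = 3
G(30) = mex{1,4,3,1} = 0
P-positions are exactly the n with G(n) = 0.

0, 1, 2, 10, 15, 16, 24, 25, 30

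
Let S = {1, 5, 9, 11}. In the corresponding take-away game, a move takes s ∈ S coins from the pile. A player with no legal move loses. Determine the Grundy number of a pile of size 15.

1

n :  0  1  2  3  4  5  6  7  8  9 10 11 12 13 14 15
G :  0  1  0  1  0  1  0  1  0  1  0  1  0  1  0  1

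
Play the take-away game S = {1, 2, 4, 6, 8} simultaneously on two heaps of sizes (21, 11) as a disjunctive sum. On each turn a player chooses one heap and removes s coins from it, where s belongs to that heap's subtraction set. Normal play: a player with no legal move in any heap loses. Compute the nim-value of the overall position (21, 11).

0

All heaps use S = {1, 2, 4, 6, 8}:
n :  0  1  2  3  4  5  6  7  8  9 10 11 12 13 14 15 16 17 18 19 20 21
G :  0  1  2  0  1  2  3  4  5  3  0  1  2  0  1  2  3  4  5  3  0  1
Heap A: G(21) = 1.
Heap B: G(11) = 1.
Combined Grundy value = 1 ⊕ 1 = 0.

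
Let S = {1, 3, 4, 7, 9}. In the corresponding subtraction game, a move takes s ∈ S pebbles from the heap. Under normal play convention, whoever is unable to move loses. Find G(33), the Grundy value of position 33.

n :  0  1  2  3  4  5  6  7  8  9 10 11 12 13 14 15 16 17 18 19 20 21 22 23 24 25 26 27 28 29 30 31 32 33
G :  0  1  0  1  2  3  2  3  0  1  0  1  2  3  2  3  0  1  0  1  2  3  2  3  0  1  0  1  2  3  2  3  0  1

1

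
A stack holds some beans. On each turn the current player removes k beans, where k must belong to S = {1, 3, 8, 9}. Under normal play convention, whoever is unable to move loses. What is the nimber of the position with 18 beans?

G(0) = 0
G(1) = mex{0} = 1
G(2) = mex{1} = 0
G(3) = mex{0,0} = 1
G(4) = mex{1,1} = 0
G(5) = mex{0,0} = 1
G(6) = mex{1,1} = 0
G(7) = mex{0,0} = 1
G(8) = mex{1,1,0} = 2
G(9) = mex{2,0,1,0} = 3
G(10) = mex{3,1,0,1} = 2
G(11) = mex{2,2,1,0} = 3
G(12) = mex{3,3,0,1} = 2
G(13) = mex{2,2,1,0} = 3
G(14) = mex{3,3,0,1} = 2
G(15) = mex{2,2,1,0} = 3
G(16) = mex{3,3,2,1} = 0
G(17) = mex{0,2,3,2} = 1
G(18) = mex{1,3,2,3} = 0

0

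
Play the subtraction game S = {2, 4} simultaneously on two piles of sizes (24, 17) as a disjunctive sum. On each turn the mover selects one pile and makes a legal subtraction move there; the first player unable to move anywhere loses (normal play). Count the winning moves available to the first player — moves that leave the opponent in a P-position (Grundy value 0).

2

All piles use S = {2, 4}:
G(0) = 0
G(1) = mex{} = 0
G(2) = mex{0} = 1
G(3) = mex{0} = 1
G(4) = mex{1,0} = 2
G(5) = mex{1,0} = 2
G(6) = mex{2,1} = 0
G(7) = mex{2,1} = 0
G(8) = mex{0,2} = 1
G(9) = mex{0,2} = 1
G(10) = mex{1,0} = 2
G(11) = mex{1,0} = 2
G(12) = mex{2,1} = 0
G(13) = mex{2,1} = 0
G(14) = mex{0,2} = 1
G(15) = mex{0,2} = 1
G(16) = mex{1,0} = 2
G(17) = mex{1,0} = 2
G(18) = mex{2,1} = 0
G(19) = mex{2,1} = 0
G(20) = mex{0,2} = 1
G(21) = mex{0,2} = 1
G(22) = mex{1,0} = 2
G(23) = mex{1,0} = 2
G(24) = mex{2,1} = 0
Pile A: G(24) = 0.
Pile B: G(17) = 2.
Combined Grundy value = 0 ⊕ 2 = 2.
A winning move leaves total XOR = 0, i.e. changes one component's Grundy value g to g ⊕ X where X is the current total.
Pile A: need g' = 0⊕2 = 2. Options: 24−2→G=2, 24−4→G=1. Hits: 1.
Pile B: need g' = 2⊕2 = 0. Options: 17−2→G=1, 17−4→G=0. Hits: 1.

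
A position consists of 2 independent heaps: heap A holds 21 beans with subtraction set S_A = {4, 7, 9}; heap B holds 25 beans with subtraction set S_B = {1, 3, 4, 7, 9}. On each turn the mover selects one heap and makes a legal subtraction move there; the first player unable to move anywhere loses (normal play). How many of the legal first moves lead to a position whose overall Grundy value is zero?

2

Heap A, S = {4, 7, 9}:
G(0) = 0
G(1) = mex{} = 0
G(2) = mex{} = 0
G(3) = mex{} = 0
G(4) = mex{0} = 1
G(5) = mex{0} = 1
G(6) = mex{0} = 1
G(7) = mex{0,0} = 1
G(8) = mex{1,0} = 2
G(9) = mex{1,0,0} = 2
G(10) = mex{1,0,0} = 2
G(11) = mex{1,1,0} = 2
G(12) = mex{2,1,0} = 3
G(13) = mex{2,1,1} = 0
G(14) = mex{2,1,1} = 0
G(15) = mex{2,2,1} = 0
G(16) = mex{3,2,1} = 0
G(17) = mex{0,2,2} = 1
G(18) = mex{0,2,2} = 1
G(19) = mex{0,3,2} = 1
G(20) = mex{0,0,2} = 1
G(21) = mex{1,0,3} = 2
G_A(21) = 2.
Heap B, S = {1, 3, 4, 7, 9}:
n :  0  1  2  3  4  5  6  7  8  9 10 11 12 13 14 15 16 17 18 19 20 21 22 23 24 25
G :  0  1  0  1  2  3  2  3  0  1  0  1  2  3  2  3  0  1  0  1  2  3  2  3  0  1
G_B(25) = 1.
Combined Grundy value = 2 ⊕ 1 = 3.
A winning move leaves total XOR = 0, i.e. changes one component's Grundy value g to g ⊕ X where X is the current total.
Heap A: need g' = 2⊕3 = 1. Options: 21−4→G=1, 21−7→G=0, 21−9→G=3. Hits: 1.
Heap B: need g' = 1⊕3 = 2. Options: 25−1→G=0, 25−3→G=2, 25−4→G=3, 25−7→G=0, 25−9→G=0. Hits: 1.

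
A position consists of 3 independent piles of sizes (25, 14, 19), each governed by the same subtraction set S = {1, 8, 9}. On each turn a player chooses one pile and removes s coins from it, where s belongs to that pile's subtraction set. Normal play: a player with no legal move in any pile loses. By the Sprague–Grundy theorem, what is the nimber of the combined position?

All piles use S = {1, 8, 9}:
n :  0  1  2  3  4  5  6  7  8  9 10 11 12 13 14 15 16 17 18 19 20 21 22 23 24 25
G :  0  1  0  1  0  1  0  1  2  3  2  3  2  3  2  3  0  1  0  1  0  1  0  1  2  3
Pile A: G(25) = 3.
Pile B: G(14) = 2.
Pile C: G(19) = 1.
Combined Grundy value = 3 ⊕ 2 ⊕ 1 = 0.

0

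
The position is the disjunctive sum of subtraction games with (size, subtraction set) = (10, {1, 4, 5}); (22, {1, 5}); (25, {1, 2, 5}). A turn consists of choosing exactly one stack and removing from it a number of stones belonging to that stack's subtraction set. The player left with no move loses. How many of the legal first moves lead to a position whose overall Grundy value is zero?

Stack A, S = {1, 4, 5}:
n :  0  1  2  3  4  5  6  7  8  9 10
G :  0  1  0  1  2  3  2  3  0  1  0
G_A(10) = 0.
Stack B, S = {1, 5}:
G(0) = 0
G(1) = mex{0} = 1
G(2) = mex{1} = 0
G(3) = mex{0} = 1
G(4) = mex{1} = 0
G(5) = mex{0,0} = 1
G(6) = mex{1,1} = 0
G(7) = mex{0,0} = 1
G(8) = mex{1,1} = 0
G(9) = mex{0,0} = 1
G(10) = mex{1,1} = 0
G(11) = mex{0,0} = 1
G(12) = mex{1,1} = 0
G(13) = mex{0,0} = 1
G(14) = mex{1,1} = 0
G(15) = mex{0,0} = 1
G(16) = mex{1,1} = 0
G(17) = mex{0,0} = 1
G(18) = mex{1,1} = 0
G(19) = mex{0,0} = 1
G(20) = mex{1,1} = 0
G(21) = mex{0,0} = 1
G(22) = mex{1,1} = 0
G_B(22) = 0.
Stack C, S = {1, 2, 5}:
n :  0  1  2  3  4  5  6  7  8  9 10 11 12 13 14 15 16 17 18 19 20 21 22 23 24 25
G :  0  1  2  0  1  2  0  1  2  0  1  2  0  1  2  0  1  2  0  1  2  0  1  2  0  1
G_C(25) = 1.
Combined Grundy value = 0 ⊕ 0 ⊕ 1 = 1.
A winning move leaves total XOR = 0, i.e. changes one component's Grundy value g to g ⊕ X where X is the current total.
Stack A: need g' = 0⊕1 = 1. Options: 10−1→G=1, 10−4→G=2, 10−5→G=3. Hits: 1.
Stack B: need g' = 0⊕1 = 1. Options: 22−1→G=1, 22−5→G=1. Hits: 2.
Stack C: need g' = 1⊕1 = 0. Options: 25−1→G=0, 25−2→G=2, 25−5→G=2. Hits: 1.

4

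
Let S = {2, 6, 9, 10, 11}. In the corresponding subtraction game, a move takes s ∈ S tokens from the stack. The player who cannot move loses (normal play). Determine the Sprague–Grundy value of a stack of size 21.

0

n :  0  1  2  3  4  5  6  7  8  9 10 11 12 13 14 15 16 17 18 19 20 21
G :  0  0  1  1  0  0  1  1  0  2  1  3  2  2  3  3  2  2  3  3  0  0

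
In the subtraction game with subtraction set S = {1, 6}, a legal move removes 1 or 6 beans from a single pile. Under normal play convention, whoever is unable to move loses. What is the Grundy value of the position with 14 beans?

0

n :  0  1  2  3  4  5  6  7  8  9 10 11 12 13 14
G :  0  1  0  1  0  1  2  0  1  0  1  0  1  2  0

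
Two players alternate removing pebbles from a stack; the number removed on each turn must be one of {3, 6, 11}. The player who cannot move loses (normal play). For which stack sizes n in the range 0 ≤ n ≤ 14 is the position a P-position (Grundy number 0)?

n :  0  1  2  3  4  5  6  7  8  9 10 11 12 13 14
G :  0  0  0  1  1  1  2  2  2  0  0  3  1  1  0
P-positions are exactly the n with G(n) = 0.

0, 1, 2, 9, 10, 14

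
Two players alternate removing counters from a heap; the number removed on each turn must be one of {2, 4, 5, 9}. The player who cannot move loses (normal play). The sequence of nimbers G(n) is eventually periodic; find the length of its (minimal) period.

7

n :  0  1  2  3  4  5  6  7  8  9 10 11 12 13 14 15 16 17
G :  0  0  1  1  2  2  3  0  0  1  1  2  2  3  0  0  1  1
G(n+7) = G(n) holds for n = 0,…,8 (a full window of length max(S) = 9), so the sequence is purely periodic with period 7.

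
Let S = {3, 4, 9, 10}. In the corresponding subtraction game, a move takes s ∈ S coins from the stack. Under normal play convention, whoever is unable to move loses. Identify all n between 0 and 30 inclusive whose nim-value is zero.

0, 1, 2, 7, 8, 13, 14, 15, 20, 21, 26, 27, 28

n :  0  1  2  3  4  5  6  7  8  9 10 11 12 13 14 15 16 17 18 19 20 21 22 23 24 25 26 27 28 29 30
G :  0  0  0  1  1  1  2  0  0  3  1  1  2  0  0  0  1  1  1  2  0  0  3  1  1  2  0  0  0  1  1
P-positions are exactly the n with G(n) = 0.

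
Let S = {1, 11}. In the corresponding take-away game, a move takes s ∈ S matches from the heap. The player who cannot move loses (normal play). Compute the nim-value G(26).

G(0) = 0
G(1) = mex{0} = 1
G(2) = mex{1} = 0
G(3) = mex{0} = 1
G(4) = mex{1} = 0
G(5) = mex{0} = 1
G(6) = mex{1} = 0
G(7) = mex{0} = 1
G(8) = mex{1} = 0
G(9) = mex{0} = 1
G(10) = mex{1} = 0
G(11) = mex{0,0} = 1
G(12) = mex{1,1} = 0
G(13) = mex{0,0} = 1
G(14) = mex{1,1} = 0
G(15) = mex{0,0} = 1
G(16) = mex{1,1} = 0
G(17) = mex{0,0} = 1
G(18) = mex{1,1} = 0
G(19) = mex{0,0} = 1
G(20) = mex{1,1} = 0
G(21) = mex{0,0} = 1
G(22) = mex{1,1} = 0
G(23) = mex{0,0} = 1
G(24) = mex{1,1} = 0
G(25) = mex{0,0} = 1
G(26) = mex{1,1} = 0

0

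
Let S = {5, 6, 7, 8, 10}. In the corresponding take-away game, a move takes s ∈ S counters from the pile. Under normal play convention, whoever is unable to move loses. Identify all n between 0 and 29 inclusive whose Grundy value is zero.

0, 1, 2, 3, 4, 15, 16, 17, 18, 19

n :  0  1  2  3  4  5  6  7  8  9 10 11 12 13 14 15 16 17 18 19 20 21 22 23 24 25 26 27 28 29
G :  0  0  0  0  0  1  1  1  1  1  2  2  2  2  2  0  0  0  0  0  1  1  1  1  1  2  2  2  2  2
P-positions are exactly the n with G(n) = 0.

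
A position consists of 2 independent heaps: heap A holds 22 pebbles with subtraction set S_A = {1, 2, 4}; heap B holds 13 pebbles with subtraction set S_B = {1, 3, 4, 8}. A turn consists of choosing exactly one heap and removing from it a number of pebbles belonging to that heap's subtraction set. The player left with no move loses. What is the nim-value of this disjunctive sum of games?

3

Heap A, S = {1, 2, 4}:
n :  0  1  2  3  4  5  6  7  8  9 10 11 12 13 14 15 16 17 18 19 20 21 22
G :  0  1  2  0  1  2  0  1  2  0  1  2  0  1  2  0  1  2  0  1  2  0  1
G_A(22) = 1.
Heap B, S = {1, 3, 4, 8}:
n :  0  1  2  3  4  5  6  7  8  9 10 11 12 13
G :  0  1  0  1  2  3  2  0  1  0  1  2  3  2
G_B(13) = 2.
Combined Grundy value = 1 ⊕ 2 = 3.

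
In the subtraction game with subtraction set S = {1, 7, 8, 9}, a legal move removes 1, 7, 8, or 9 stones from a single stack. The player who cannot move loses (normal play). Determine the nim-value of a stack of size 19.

1

n :  0  1  2  3  4  5  6  7  8  9 10 11 12 13 14 15 16 17 18 19
G :  0  1  0  1  0  1  0  1  2  3  2  3  2  3  2  3  0  1  0  1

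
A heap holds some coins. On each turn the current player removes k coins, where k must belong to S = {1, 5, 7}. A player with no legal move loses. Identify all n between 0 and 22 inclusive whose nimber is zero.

0, 2, 4, 6, 8, 10, 12, 14, 16, 18, 20, 22

n :  0  1  2  3  4  5  6  7  8  9 10 11 12 13 14 15 16 17 18 19 20 21 22
G :  0  1  0  1  0  1  0  1  0  1  0  1  0  1  0  1  0  1  0  1  0  1  0
P-positions are exactly the n with G(n) = 0.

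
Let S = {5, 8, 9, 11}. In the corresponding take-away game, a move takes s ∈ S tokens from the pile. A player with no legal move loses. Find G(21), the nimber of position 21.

G(0) = 0
G(1) = mex{} = 0
G(2) = mex{} = 0
G(3) = mex{} = 0
G(4) = mex{} = 0
G(5) = mex{0} = 1
G(6) = mex{0} = 1
G(7) = mex{0} = 1
G(8) = mex{0,0} = 1
G(9) = mex{0,0,0} = 1
G(10) = mex{1,0,0} = 2
G(11) = mex{1,0,0,0} = 2
G(12) = mex{1,0,0,0} = 2
G(13) = mex{1,1,0,0} = 2
G(14) = mex{1,1,1,0} = 2
G(15) = mex{2,1,1,0} = 3
G(16) = mex{2,1,1,1} = 0
G(17) = mex{2,1,1,1} = 0
G(18) = mex{2,2,1,1} = 0
G(19) = mex{2,2,2,1} = 0
G(20) = mex{3,2,2,1} = 0
G(21) = mex{0,2,2,2} = 1

1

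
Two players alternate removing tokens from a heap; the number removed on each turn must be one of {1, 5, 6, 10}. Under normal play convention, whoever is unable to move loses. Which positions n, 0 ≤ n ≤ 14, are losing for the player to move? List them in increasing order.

G(0) = 0
G(1) = mex{0} = 1
G(2) = mex{1} = 0
G(3) = mex{0} = 1
G(4) = mex{1} = 0
G(5) = mex{0,0} = 1
G(6) = mex{1,1,0} = 2
G(7) = mex{2,0,1} = 3
G(8) = mex{3,1,0} = 2
G(9) = mex{2,0,1} = 3
G(10) = mex{3,1,0,0} = 2
G(11) = mex{2,2,1,1} = 0
G(12) = mex{0,3,2,0} = 1
G(13) = mex{1,2,3,1} = 0
G(14) = mex{0,3,2,0} = 1
P-positions are exactly the n with G(n) = 0.

0, 2, 4, 11, 13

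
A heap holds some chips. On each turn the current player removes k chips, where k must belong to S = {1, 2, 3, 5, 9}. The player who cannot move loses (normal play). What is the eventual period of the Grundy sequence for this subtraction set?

G(0) = 0
G(1) = mex{0} = 1
G(2) = mex{1,0} = 2
G(3) = mex{2,1,0} = 3
G(4) = mex{3,2,1} = 0
G(5) = mex{0,3,2,0} = 1
G(6) = mex{1,0,3,1} = 2
G(7) = mex{2,1,0,2} = 3
G(8) = mex{3,2,1,3} = 0
G(9) = mex{0,3,2,0,0} = 1
G(10) = mex{1,0,3,1,1} = 2
G(11) = mex{2,1,0,2,2} = 3
G(12) = mex{3,2,1,3,3} = 0
G(13) = mex{0,3,2,0,0} = 1
G(14) = mex{1,0,3,1,1} = 2
G(n+4) = G(n) holds for n = 0,…,8 (a full window of length max(S) = 9), so the sequence is purely periodic with period 4.

4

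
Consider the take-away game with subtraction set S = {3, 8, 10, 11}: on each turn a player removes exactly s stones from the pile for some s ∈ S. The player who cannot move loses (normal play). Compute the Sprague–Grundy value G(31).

G(0) = 0
G(1) = mex{} = 0
G(2) = mex{} = 0
G(3) = mex{0} = 1
G(4) = mex{0} = 1
G(5) = mex{0} = 1
G(6) = mex{1} = 0
G(7) = mex{1} = 0
G(8) = mex{1,0} = 2
G(9) = mex{0,0} = 1
G(10) = mex{0,0,0} = 1
G(11) = mex{2,1,0,0} = 3
G(12) = mex{1,1,0,0} = 2
G(13) = mex{1,1,1,0} = 2
G(14) = mex{3,0,1,1} = 2
G(15) = mex{2,0,1,1} = 3
G(16) = mex{2,2,0,1} = 3
G(17) = mex{2,1,0,0} = 3
G(18) = mex{3,1,2,0} = 4
G(19) = mex{3,3,1,2} = 0
G(20) = mex{3,2,1,1} = 0
G(21) = mex{4,2,3,1} = 0
G(22) = mex{0,2,2,3} = 1
G(23) = mex{0,3,2,2} = 1
G(24) = mex{0,3,2,2} = 1
G(25) = mex{1,3,3,2} = 0
G(26) = mex{1,4,3,3} = 0
G(27) = mex{1,0,3,3} = 2
G(28) = mex{0,0,4,3} = 1
G(29) = mex{0,0,0,4} = 1
G(30) = mex{2,1,0,0} = 3
G(31) = mex{1,1,0,0} = 2

2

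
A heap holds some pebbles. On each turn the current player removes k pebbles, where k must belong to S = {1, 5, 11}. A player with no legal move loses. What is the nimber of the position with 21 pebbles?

1

G(0) = 0
G(1) = mex{0} = 1
G(2) = mex{1} = 0
G(3) = mex{0} = 1
G(4) = mex{1} = 0
G(5) = mex{0,0} = 1
G(6) = mex{1,1} = 0
G(7) = mex{0,0} = 1
G(8) = mex{1,1} = 0
G(9) = mex{0,0} = 1
G(10) = mex{1,1} = 0
G(11) = mex{0,0,0} = 1
G(12) = mex{1,1,1} = 0
G(13) = mex{0,0,0} = 1
G(14) = mex{1,1,1} = 0
G(15) = mex{0,0,0} = 1
G(16) = mex{1,1,1} = 0
G(17) = mex{0,0,0} = 1
G(18) = mex{1,1,1} = 0
G(19) = mex{0,0,0} = 1
G(20) = mex{1,1,1} = 0
G(21) = mex{0,0,0} = 1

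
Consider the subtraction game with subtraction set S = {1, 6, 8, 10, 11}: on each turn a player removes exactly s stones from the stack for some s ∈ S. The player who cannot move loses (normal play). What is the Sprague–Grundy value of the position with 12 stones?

G(0) = 0
G(1) = mex{0} = 1
G(2) = mex{1} = 0
G(3) = mex{0} = 1
G(4) = mex{1} = 0
G(5) = mex{0} = 1
G(6) = mex{1,0} = 2
G(7) = mex{2,1} = 0
G(8) = mex{0,0,0} = 1
G(9) = mex{1,1,1} = 0
G(10) = mex{0,0,0,0} = 1
G(11) = mex{1,1,1,1,0} = 2
G(12) = mex{2,2,0,0,1} = 3

3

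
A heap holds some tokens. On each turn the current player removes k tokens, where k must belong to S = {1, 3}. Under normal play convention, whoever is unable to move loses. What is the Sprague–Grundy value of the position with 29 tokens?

G(0) = 0
G(1) = mex{0} = 1
G(2) = mex{1} = 0
G(3) = mex{0,0} = 1
G(4) = mex{1,1} = 0
G(5) = mex{0,0} = 1
G(6) = mex{1,1} = 0
G(7) = mex{0,0} = 1
G(8) = mex{1,1} = 0
G(9) = mex{0,0} = 1
G(10) = mex{1,1} = 0
G(11) = mex{0,0} = 1
G(12) = mex{1,1} = 0
G(13) = mex{0,0} = 1
G(14) = mex{1,1} = 0
G(15) = mex{0,0} = 1
G(16) = mex{1,1} = 0
G(17) = mex{0,0} = 1
G(18) = mex{1,1} = 0
G(19) = mex{0,0} = 1
G(20) = mex{1,1} = 0
G(21) = mex{0,0} = 1
G(22) = mex{1,1} = 0
G(23) = mex{0,0} = 1
G(24) = mex{1,1} = 0
G(25) = mex{0,0} = 1
G(26) = mex{1,1} = 0
G(27) = mex{0,0} = 1
G(28) = mex{1,1} = 0
G(29) = mex{0,0} = 1

1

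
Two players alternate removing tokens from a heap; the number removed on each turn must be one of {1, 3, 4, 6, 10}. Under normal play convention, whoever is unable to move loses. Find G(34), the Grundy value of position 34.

2

G(0) = 0
G(1) = mex{0} = 1
G(2) = mex{1} = 0
G(3) = mex{0,0} = 1
G(4) = mex{1,1,0} = 2
G(5) = mex{2,0,1} = 3
G(6) = mex{3,1,0,0} = 2
G(7) = mex{2,2,1,1} = 0
G(8) = mex{0,3,2,0} = 1
G(9) = mex{1,2,3,1} = 0
G(10) = mex{0,0,2,2,0} = 1
G(11) = mex{1,1,0,3,1} = 2
G(12) = mex{2,0,1,2,0} = 3
G(13) = mex{3,1,0,0,1} = 2
G(14) = mex{2,2,1,1,2} = 0
G(15) = mex{0,3,2,0,3} = 1
G(16) = mex{1,2,3,1,2} = 0
G(17) = mex{0,0,2,2,0} = 1
G(18) = mex{1,1,0,3,1} = 2
G(19) = mex{2,0,1,2,0} = 3
G(20) = mex{3,1,0,0,1} = 2
G(21) = mex{2,2,1,1,2} = 0
G(22) = mex{0,3,2,0,3} = 1
G(23) = mex{1,2,3,1,2} = 0
G(24) = mex{0,0,2,2,0} = 1
G(25) = mex{1,1,0,3,1} = 2
G(26) = mex{2,0,1,2,0} = 3
G(27) = mex{3,1,0,0,1} = 2
G(28) = mex{2,2,1,1,2} = 0
G(29) = mex{0,3,2,0,3} = 1
G(30) = mex{1,2,3,1,2} = 0
G(31) = mex{0,0,2,2,0} = 1
G(32) = mex{1,1,0,3,1} = 2
G(33) = mex{2,0,1,2,0} = 3
G(34) = mex{3,1,0,0,1} = 2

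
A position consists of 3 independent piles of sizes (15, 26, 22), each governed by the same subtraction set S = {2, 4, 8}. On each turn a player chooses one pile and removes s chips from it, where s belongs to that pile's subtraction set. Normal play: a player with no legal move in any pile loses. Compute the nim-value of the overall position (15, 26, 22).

2

All piles use S = {2, 4, 8}:
n :  0  1  2  3  4  5  6  7  8  9 10 11 12 13 14 15 16 17 18 19 20 21 22 23 24 25 26
G :  0  0  1  1  2  2  0  0  1  1  2  2  0  0  1  1  2  2  0  0  1  1  2  2  0  0  1
Pile A: G(15) = 1.
Pile B: G(26) = 1.
Pile C: G(22) = 2.
Combined Grundy value = 1 ⊕ 1 ⊕ 2 = 2.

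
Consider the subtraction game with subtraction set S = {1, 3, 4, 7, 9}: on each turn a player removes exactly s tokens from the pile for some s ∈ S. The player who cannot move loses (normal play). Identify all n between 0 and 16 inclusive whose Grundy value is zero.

G(0) = 0
G(1) = mex{0} = 1
G(2) = mex{1} = 0
G(3) = mex{0,0} = 1
G(4) = mex{1,1,0} = 2
G(5) = mex{2,0,1} = 3
G(6) = mex{3,1,0} = 2
G(7) = mex{2,2,1,0} = 3
G(8) = mex{3,3,2,1} = 0
G(9) = mex{0,2,3,0,0} = 1
G(10) = mex{1,3,2,1,1} = 0
G(11) = mex{0,0,3,2,0} = 1
G(12) = mex{1,1,0,3,1} = 2
G(13) = mex{2,0,1,2,2} = 3
G(14) = mex{3,1,0,3,3} = 2
G(15) = mex{2,2,1,0,2} = 3
G(16) = mex{3,3,2,1,3} = 0
P-positions are exactly the n with G(n) = 0.

0, 2, 8, 10, 16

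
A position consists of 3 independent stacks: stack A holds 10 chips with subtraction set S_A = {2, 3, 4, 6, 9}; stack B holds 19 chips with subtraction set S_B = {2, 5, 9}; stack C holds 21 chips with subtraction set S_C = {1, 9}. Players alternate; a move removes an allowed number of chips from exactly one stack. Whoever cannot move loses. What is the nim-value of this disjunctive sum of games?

2

Stack A, S = {2, 3, 4, 6, 9}:
G(0) = 0
G(1) = mex{} = 0
G(2) = mex{0} = 1
G(3) = mex{0,0} = 1
G(4) = mex{1,0,0} = 2
G(5) = mex{1,1,0} = 2
G(6) = mex{2,1,1,0} = 3
G(7) = mex{2,2,1,0} = 3
G(8) = mex{3,2,2,1} = 0
G(9) = mex{3,3,2,1,0} = 4
G(10) = mex{0,3,3,2,0} = 1
G_A(10) = 1.
Stack B, S = {2, 5, 9}:
G(0) = 0
G(1) = mex{} = 0
G(2) = mex{0} = 1
G(3) = mex{0} = 1
G(4) = mex{1} = 0
G(5) = mex{1,0} = 2
G(6) = mex{0,0} = 1
G(7) = mex{2,1} = 0
G(8) = mex{1,1} = 0
G(9) = mex{0,0,0} = 1
G(10) = mex{0,2,0} = 1
G(11) = mex{1,1,1} = 0
G(12) = mex{1,0,1} = 2
G(13) = mex{0,0,0} = 1
G(14) = mex{2,1,2} = 0
G(15) = mex{1,1,1} = 0
G(16) = mex{0,0,0} = 1
G(17) = mex{0,2,0} = 1
G(18) = mex{1,1,1} = 0
G(19) = mex{1,0,1} = 2
G_B(19) = 2.
Stack C, S = {1, 9}:
G(0) = 0
G(1) = mex{0} = 1
G(2) = mex{1} = 0
G(3) = mex{0} = 1
G(4) = mex{1} = 0
G(5) = mex{0} = 1
G(6) = mex{1} = 0
G(7) = mex{0} = 1
G(8) = mex{1} = 0
G(9) = mex{0,0} = 1
G(10) = mex{1,1} = 0
G(11) = mex{0,0} = 1
G(12) = mex{1,1} = 0
G(13) = mex{0,0} = 1
G(14) = mex{1,1} = 0
G(15) = mex{0,0} = 1
G(16) = mex{1,1} = 0
G(17) = mex{0,0} = 1
G(18) = mex{1,1} = 0
G(19) = mex{0,0} = 1
G(20) = mex{1,1} = 0
G(21) = mex{0,0} = 1
G_C(21) = 1.
Combined Grundy value = 1 ⊕ 2 ⊕ 1 = 2.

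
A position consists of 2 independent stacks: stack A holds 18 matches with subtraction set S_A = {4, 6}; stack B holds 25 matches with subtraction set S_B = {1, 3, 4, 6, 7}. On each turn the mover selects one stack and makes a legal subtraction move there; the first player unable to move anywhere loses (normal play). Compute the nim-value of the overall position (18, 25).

1

Stack A, S = {4, 6}:
n :  0  1  2  3  4  5  6  7  8  9 10 11 12 13 14 15 16 17 18
G :  0  0  0  0  1  1  1  1  2  2  0  0  0  0  1  1  1  1  2
G_A(18) = 2.
Stack B, S = {1, 3, 4, 6, 7}:
G(0) = 0
G(1) = mex{0} = 1
G(2) = mex{1} = 0
G(3) = mex{0,0} = 1
G(4) = mex{1,1,0} = 2
G(5) = mex{2,0,1} = 3
G(6) = mex{3,1,0,0} = 2
G(7) = mex{2,2,1,1,0} = 3
G(8) = mex{3,3,2,0,1} = 4
G(9) = mex{4,2,3,1,0} = 5
G(10) = mex{5,3,2,2,1} = 0
G(11) = mex{0,4,3,3,2} = 1
G(12) = mex{1,5,4,2,3} = 0
G(13) = mex{0,0,5,3,2} = 1
G(14) = mex{1,1,0,4,3} = 2
G(15) = mex{2,0,1,5,4} = 3
G(16) = mex{3,1,0,0,5} = 2
G(17) = mex{2,2,1,1,0} = 3
G(18) = mex{3,3,2,0,1} = 4
G(19) = mex{4,2,3,1,0} = 5
G(20) = mex{5,3,2,2,1} = 0
G(21) = mex{0,4,3,3,2} = 1
G(22) = mex{1,5,4,2,3} = 0
G(23) = mex{0,0,5,3,2} = 1
G(24) = mex{1,1,0,4,3} = 2
G(25) = mex{2,0,1,5,4} = 3
G_B(25) = 3.
Combined Grundy value = 2 ⊕ 3 = 1.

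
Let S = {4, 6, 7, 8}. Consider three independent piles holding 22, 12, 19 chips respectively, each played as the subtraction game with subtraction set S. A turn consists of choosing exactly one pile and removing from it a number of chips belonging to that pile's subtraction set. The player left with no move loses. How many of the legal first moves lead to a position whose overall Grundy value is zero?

3

All piles use S = {4, 6, 7, 8}:
G(0) = 0
G(1) = mex{} = 0
G(2) = mex{} = 0
G(3) = mex{} = 0
G(4) = mex{0} = 1
G(5) = mex{0} = 1
G(6) = mex{0,0} = 1
G(7) = mex{0,0,0} = 1
G(8) = mex{1,0,0,0} = 2
G(9) = mex{1,0,0,0} = 2
G(10) = mex{1,1,0,0} = 2
G(11) = mex{1,1,1,0} = 2
G(12) = mex{2,1,1,1} = 0
G(13) = mex{2,1,1,1} = 0
G(14) = mex{2,2,1,1} = 0
G(15) = mex{2,2,2,1} = 0
G(16) = mex{0,2,2,2} = 1
G(17) = mex{0,2,2,2} = 1
G(18) = mex{0,0,2,2} = 1
G(19) = mex{0,0,0,2} = 1
G(20) = mex{1,0,0,0} = 2
G(21) = mex{1,0,0,0} = 2
G(22) = mex{1,1,0,0} = 2
Pile A: G(22) = 2.
Pile B: G(12) = 0.
Pile C: G(19) = 1.
Combined Grundy value = 2 ⊕ 0 ⊕ 1 = 3.
A winning move leaves total XOR = 0, i.e. changes one component's Grundy value g to g ⊕ X where X is the current total.
Pile A: need g' = 2⊕3 = 1. Options: 22−4→G=1, 22−6→G=1, 22−7→G=0, 22−8→G=0. Hits: 2.
Pile B: need g' = 0⊕3 = 3. Options: 12−4→G=2, 12−6→G=1, 12−7→G=1, 12−8→G=1. Hits: 0.
Pile C: need g' = 1⊕3 = 2. Options: 19−4→G=0, 19−6→G=0, 19−7→G=0, 19−8→G=2. Hits: 1.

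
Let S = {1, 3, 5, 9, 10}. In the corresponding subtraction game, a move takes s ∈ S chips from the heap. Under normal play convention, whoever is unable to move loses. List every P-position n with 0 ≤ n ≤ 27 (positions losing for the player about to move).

0, 2, 4, 6, 8, 19, 21, 23, 25, 27

n :  0  1  2  3  4  5  6  7  8  9 10 11 12 13 14 15 16 17 18 19 20 21 22 23 24 25 26 27
G :  0  1  0  1  0  1  0  1  0  1  2  3  2  3  2  3  2  3  2  0  1  0  1  0  1  0  1  0
P-positions are exactly the n with G(n) = 0.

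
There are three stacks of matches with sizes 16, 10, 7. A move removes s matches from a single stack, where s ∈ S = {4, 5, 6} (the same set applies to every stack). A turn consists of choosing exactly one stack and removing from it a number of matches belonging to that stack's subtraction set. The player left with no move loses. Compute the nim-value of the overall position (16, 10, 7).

0

All stacks use S = {4, 5, 6}:
G(0) = 0
G(1) = mex{} = 0
G(2) = mex{} = 0
G(3) = mex{} = 0
G(4) = mex{0} = 1
G(5) = mex{0,0} = 1
G(6) = mex{0,0,0} = 1
G(7) = mex{0,0,0} = 1
G(8) = mex{1,0,0} = 2
G(9) = mex{1,1,0} = 2
G(10) = mex{1,1,1} = 0
G(11) = mex{1,1,1} = 0
G(12) = mex{2,1,1} = 0
G(13) = mex{2,2,1} = 0
G(14) = mex{0,2,2} = 1
G(15) = mex{0,0,2} = 1
G(16) = mex{0,0,0} = 1
Stack A: G(16) = 1.
Stack B: G(10) = 0.
Stack C: G(7) = 1.
Combined Grundy value = 1 ⊕ 0 ⊕ 1 = 0.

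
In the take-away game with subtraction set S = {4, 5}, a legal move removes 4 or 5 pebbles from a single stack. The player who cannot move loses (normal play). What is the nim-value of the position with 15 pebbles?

G(0) = 0
G(1) = mex{} = 0
G(2) = mex{} = 0
G(3) = mex{} = 0
G(4) = mex{0} = 1
G(5) = mex{0,0} = 1
G(6) = mex{0,0} = 1
G(7) = mex{0,0} = 1
G(8) = mex{1,0} = 2
G(9) = mex{1,1} = 0
G(10) = mex{1,1} = 0
G(11) = mex{1,1} = 0
G(12) = mex{2,1} = 0
G(13) = mex{0,2} = 1
G(14) = mex{0,0} = 1
G(15) = mex{0,0} = 1

1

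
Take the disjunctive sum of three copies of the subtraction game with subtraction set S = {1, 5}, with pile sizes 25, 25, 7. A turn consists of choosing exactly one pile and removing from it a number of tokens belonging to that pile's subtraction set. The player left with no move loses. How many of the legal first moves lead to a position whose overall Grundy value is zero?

All piles use S = {1, 5}:
n :  0  1  2  3  4  5  6  7  8  9 10 11 12 13 14 15 16 17 18 19 20 21 22 23 24 25
G :  0  1  0  1  0  1  0  1  0  1  0  1  0  1  0  1  0  1  0  1  0  1  0  1  0  1
Pile A: G(25) = 1.
Pile B: G(25) = 1.
Pile C: G(7) = 1.
Combined Grundy value = 1 ⊕ 1 ⊕ 1 = 1.
A winning move leaves total XOR = 0, i.e. changes one component's Grundy value g to g ⊕ X where X is the current total.
Pile A: need g' = 1⊕1 = 0. Options: 25−1→G=0, 25−5→G=0. Hits: 2.
Pile B: need g' = 1⊕1 = 0. Options: 25−1→G=0, 25−5→G=0. Hits: 2.
Pile C: need g' = 1⊕1 = 0. Options: 7−1→G=0, 7−5→G=0. Hits: 2.

6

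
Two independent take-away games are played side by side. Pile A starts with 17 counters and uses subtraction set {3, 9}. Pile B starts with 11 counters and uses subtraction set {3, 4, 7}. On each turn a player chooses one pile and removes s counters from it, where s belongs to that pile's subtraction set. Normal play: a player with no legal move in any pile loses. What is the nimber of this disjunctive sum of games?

Pile A, S = {3, 9}:
G(0) = 0
G(1) = mex{} = 0
G(2) = mex{} = 0
G(3) = mex{0} = 1
G(4) = mex{0} = 1
G(5) = mex{0} = 1
G(6) = mex{1} = 0
G(7) = mex{1} = 0
G(8) = mex{1} = 0
G(9) = mex{0,0} = 1
G(10) = mex{0,0} = 1
G(11) = mex{0,0} = 1
G(12) = mex{1,1} = 0
G(13) = mex{1,1} = 0
G(14) = mex{1,1} = 0
G(15) = mex{0,0} = 1
G(16) = mex{0,0} = 1
G(17) = mex{0,0} = 1
G_A(17) = 1.
Pile B, S = {3, 4, 7}:
n :  0  1  2  3  4  5  6  7  8  9 10 11
G :  0  0  0  1  1  1  2  2  2  3  0  0
G_B(11) = 0.
Combined Grundy value = 1 ⊕ 0 = 1.

1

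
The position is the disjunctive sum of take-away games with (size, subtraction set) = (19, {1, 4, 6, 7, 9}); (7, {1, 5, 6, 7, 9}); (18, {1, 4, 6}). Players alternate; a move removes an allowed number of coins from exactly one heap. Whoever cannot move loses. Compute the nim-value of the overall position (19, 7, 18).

3

Heap A, S = {1, 4, 6, 7, 9}:
G(0) = 0
G(1) = mex{0} = 1
G(2) = mex{1} = 0
G(3) = mex{0} = 1
G(4) = mex{1,0} = 2
G(5) = mex{2,1} = 0
G(6) = mex{0,0,0} = 1
G(7) = mex{1,1,1,0} = 2
G(8) = mex{2,2,0,1} = 3
G(9) = mex{3,0,1,0,0} = 2
G(10) = mex{2,1,2,1,1} = 0
G(11) = mex{0,2,0,2,0} = 1
G(12) = mex{1,3,1,0,1} = 2
G(13) = mex{2,2,2,1,2} = 0
G(14) = mex{0,0,3,2,0} = 1
G(15) = mex{1,1,2,3,1} = 0
G(16) = mex{0,2,0,2,2} = 1
G(17) = mex{1,0,1,0,3} = 2
G(18) = mex{2,1,2,1,2} = 0
G(19) = mex{0,0,0,2,0} = 1
G_A(19) = 1.
Heap B, S = {1, 5, 6, 7, 9}:
n : 0 1 2 3 4 5 6 7
G : 0 1 0 1 0 1 2 3
G_B(7) = 3.
Heap C, S = {1, 4, 6}:
G(0) = 0
G(1) = mex{0} = 1
G(2) = mex{1} = 0
G(3) = mex{0} = 1
G(4) = mex{1,0} = 2
G(5) = mex{2,1} = 0
G(6) = mex{0,0,0} = 1
G(7) = mex{1,1,1} = 0
G(8) = mex{0,2,0} = 1
G(9) = mex{1,0,1} = 2
G(10) = mex{2,1,2} = 0
G(11) = mex{0,0,0} = 1
G(12) = mex{1,1,1} = 0
G(13) = mex{0,2,0} = 1
G(14) = mex{1,0,1} = 2
G(15) = mex{2,1,2} = 0
G(16) = mex{0,0,0} = 1
G(17) = mex{1,1,1} = 0
G(18) = mex{0,2,0} = 1
G_C(18) = 1.
Combined Grundy value = 1 ⊕ 3 ⊕ 1 = 3.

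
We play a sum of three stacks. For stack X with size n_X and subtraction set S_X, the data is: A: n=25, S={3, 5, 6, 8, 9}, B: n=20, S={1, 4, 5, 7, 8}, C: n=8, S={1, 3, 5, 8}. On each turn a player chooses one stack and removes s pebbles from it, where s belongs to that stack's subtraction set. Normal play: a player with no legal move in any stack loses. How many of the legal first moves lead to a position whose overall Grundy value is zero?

1

Stack A, S = {3, 5, 6, 8, 9}:
G(0) = 0
G(1) = mex{} = 0
G(2) = mex{} = 0
G(3) = mex{0} = 1
G(4) = mex{0} = 1
G(5) = mex{0,0} = 1
G(6) = mex{1,0,0} = 2
G(7) = mex{1,0,0} = 2
G(8) = mex{1,1,0,0} = 2
G(9) = mex{2,1,1,0,0} = 3
G(10) = mex{2,1,1,0,0} = 3
G(11) = mex{2,2,1,1,0} = 3
G(12) = mex{3,2,2,1,1} = 0
G(13) = mex{3,2,2,1,1} = 0
G(14) = mex{3,3,2,2,1} = 0
G(15) = mex{0,3,3,2,2} = 1
G(16) = mex{0,3,3,2,2} = 1
G(17) = mex{0,0,3,3,2} = 1
G(18) = mex{1,0,0,3,3} = 2
G(19) = mex{1,0,0,3,3} = 2
G(20) = mex{1,1,0,0,3} = 2
G(21) = mex{2,1,1,0,0} = 3
G(22) = mex{2,1,1,0,0} = 3
G(23) = mex{2,2,1,1,0} = 3
G(24) = mex{3,2,2,1,1} = 0
G(25) = mex{3,2,2,1,1} = 0
G_A(25) = 0.
Stack B, S = {1, 4, 5, 7, 8}:
n :  0  1  2  3  4  5  6  7  8  9 10 11 12 13 14 15 16 17 18 19 20
G :  0  1  0  1  2  3  2  3  4  5  4  0  1  0  1  2  3  2  3  4  5
G_B(20) = 5.
Stack C, S = {1, 3, 5, 8}:
n : 0 1 2 3 4 5 6 7 8
G : 0 1 0 1 0 1 0 1 2
G_C(8) = 2.
Combined Grundy value = 0 ⊕ 5 ⊕ 2 = 7.
A winning move leaves total XOR = 0, i.e. changes one component's Grundy value g to g ⊕ X where X is the current total.
Stack A: need g' = 0⊕7 = 7. Options: 25−3→G=3, 25−5→G=2, 25−6→G=2, 25−8→G=1, 25−9→G=1. Hits: 0.
Stack B: need g' = 5⊕7 = 2. Options: 20−1→G=4, 20−4→G=3, 20−5→G=2, 20−7→G=0, 20−8→G=1. Hits: 1.
Stack C: need g' = 2⊕7 = 5. Options: 8−1→G=1, 8−3→G=1, 8−5→G=1, 8−8→G=0. Hits: 0.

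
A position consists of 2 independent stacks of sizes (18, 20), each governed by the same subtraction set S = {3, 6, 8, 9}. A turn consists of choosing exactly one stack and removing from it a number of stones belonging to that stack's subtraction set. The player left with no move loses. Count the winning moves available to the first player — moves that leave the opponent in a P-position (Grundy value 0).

All stacks use S = {3, 6, 8, 9}:
n :  0  1  2  3  4  5  6  7  8  9 10 11 12 13 14 15 16 17 18 19 20
G :  0  0  0  1  1  1  2  2  2  3  3  3  0  0  0  1  1  1  2  2  2
Stack A: G(18) = 2.
Stack B: G(20) = 2.
Combined Grundy value = 2 ⊕ 2 = 0.
A winning move leaves total XOR = 0, i.e. changes one component's Grundy value g to g ⊕ X where X is the current total.
Stack A: target g' = 2⊕0 = 2, but every legal move changes the Grundy value (mex property), so 0 moves.
Stack B: target g' = 2⊕0 = 2, but every legal move changes the Grundy value (mex property), so 0 moves.

0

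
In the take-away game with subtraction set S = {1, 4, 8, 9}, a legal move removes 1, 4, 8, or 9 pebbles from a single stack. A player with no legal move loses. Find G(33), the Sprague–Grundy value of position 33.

2

n :  0  1  2  3  4  5  6  7  8  9 10 11 12 13 14 15 16 17 18 19 20 21 22 23 24 25 26 27 28 29 30 31 32 33
G :  0  1  0  1  2  0  1  0  1  2  3  2  0  1  2  3  2  0  1  0  1  2  0  1  0  1  2  3  2  0  1  2  3  2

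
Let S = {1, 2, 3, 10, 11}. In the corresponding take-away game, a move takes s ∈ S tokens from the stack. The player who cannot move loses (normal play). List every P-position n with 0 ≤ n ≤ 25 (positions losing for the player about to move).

n :  0  1  2  3  4  5  6  7  8  9 10 11 12 13 14 15 16 17 18 19 20 21 22 23 24 25
G :  0  1  2  3  0  1  2  3  0  1  2  3  0  1  2  3  0  1  2  3  0  1  2  3  0  1
P-positions are exactly the n with G(n) = 0.

0, 4, 8, 12, 16, 20, 24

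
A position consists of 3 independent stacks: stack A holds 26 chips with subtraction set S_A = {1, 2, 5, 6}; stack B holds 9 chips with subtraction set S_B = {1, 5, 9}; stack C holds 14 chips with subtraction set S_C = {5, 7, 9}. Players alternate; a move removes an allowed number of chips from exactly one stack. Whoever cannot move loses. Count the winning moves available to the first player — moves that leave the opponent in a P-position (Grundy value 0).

1

Stack A, S = {1, 2, 5, 6}:
n :  0  1  2  3  4  5  6  7  8  9 10 11 12 13 14 15 16 17 18 19 20 21 22 23 24 25 26
G :  0  1  2  0  1  2  3  0  1  2  0  1  2  3  0  1  2  0  1  2  3  0  1  2  0  1  2
G_A(26) = 2.
Stack B, S = {1, 5, 9}:
n : 0 1 2 3 4 5 6 7 8 9
G : 0 1 0 1 0 1 0 1 0 1
G_B(9) = 1.
Stack C, S = {5, 7, 9}:
n :  0  1  2  3  4  5  6  7  8  9 10 11 12 13 14
G :  0  0  0  0  0  1  1  1  1  1  2  2  2  2  0
G_C(14) = 0.
Combined Grundy value = 2 ⊕ 1 ⊕ 0 = 3.
A winning move leaves total XOR = 0, i.e. changes one component's Grundy value g to g ⊕ X where X is the current total.
Stack A: need g' = 2⊕3 = 1. Options: 26−1→G=1, 26−2→G=0, 26−5→G=0, 26−6→G=3. Hits: 1.
Stack B: need g' = 1⊕3 = 2. Options: 9−1→G=0, 9−5→G=0, 9−9→G=0. Hits: 0.
Stack C: need g' = 0⊕3 = 3. Options: 14−5→G=1, 14−7→G=1, 14−9→G=1. Hits: 0.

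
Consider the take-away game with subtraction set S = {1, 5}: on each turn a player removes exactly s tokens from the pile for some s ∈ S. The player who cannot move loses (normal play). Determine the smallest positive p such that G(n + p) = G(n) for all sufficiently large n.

n :  0  1  2  3  4  5  6  7  8  9 10 11 12 13 14
G :  0  1  0  1  0  1  0  1  0  1  0  1  0  1  0
G(n+2) = G(n) holds for n = 0,…,4 (a full window of length max(S) = 5), so the sequence is purely periodic with period 2.

2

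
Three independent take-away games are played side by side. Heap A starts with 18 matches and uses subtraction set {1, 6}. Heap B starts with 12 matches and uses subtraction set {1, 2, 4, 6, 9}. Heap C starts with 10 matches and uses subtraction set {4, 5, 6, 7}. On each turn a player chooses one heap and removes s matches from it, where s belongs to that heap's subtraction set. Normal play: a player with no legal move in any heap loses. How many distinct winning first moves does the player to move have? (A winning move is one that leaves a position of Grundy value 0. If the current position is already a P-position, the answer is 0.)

Heap A, S = {1, 6}:
n :  0  1  2  3  4  5  6  7  8  9 10 11 12 13 14 15 16 17 18
G :  0  1  0  1  0  1  2  0  1  0  1  0  1  2  0  1  0  1  0
G_A(18) = 0.
Heap B, S = {1, 2, 4, 6, 9}:
n :  0  1  2  3  4  5  6  7  8  9 10 11 12
G :  0  1  2  0  1  2  3  4  0  1  2  0  1
G_B(12) = 1.
Heap C, S = {4, 5, 6, 7}:
n :  0  1  2  3  4  5  6  7  8  9 10
G :  0  0  0  0  1  1  1  1  2  2  2
G_C(10) = 2.
Combined Grundy value = 0 ⊕ 1 ⊕ 2 = 3.
A winning move leaves total XOR = 0, i.e. changes one component's Grundy value g to g ⊕ X where X is the current total.
Heap A: need g' = 0⊕3 = 3. Options: 18−1→G=1, 18−6→G=1. Hits: 0.
Heap B: need g' = 1⊕3 = 2. Options: 12−1→G=0, 12−2→G=2, 12−4→G=0, 12−6→G=3, 12−9→G=0. Hits: 1.
Heap C: need g' = 2⊕3 = 1. Options: 10−4→G=1, 10−5→G=1, 10−6→G=1, 10−7→G=0. Hits: 3.

4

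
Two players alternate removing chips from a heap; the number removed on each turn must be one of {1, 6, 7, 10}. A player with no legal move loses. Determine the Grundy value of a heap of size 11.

3

G(0) = 0
G(1) = mex{0} = 1
G(2) = mex{1} = 0
G(3) = mex{0} = 1
G(4) = mex{1} = 0
G(5) = mex{0} = 1
G(6) = mex{1,0} = 2
G(7) = mex{2,1,0} = 3
G(8) = mex{3,0,1} = 2
G(9) = mex{2,1,0} = 3
G(10) = mex{3,0,1,0} = 2
G(11) = mex{2,1,0,1} = 3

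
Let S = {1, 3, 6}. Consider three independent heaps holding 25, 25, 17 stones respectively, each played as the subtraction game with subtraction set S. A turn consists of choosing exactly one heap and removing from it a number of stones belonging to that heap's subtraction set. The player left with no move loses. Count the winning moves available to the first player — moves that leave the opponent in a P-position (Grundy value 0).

3

All heaps use S = {1, 3, 6}:
G(0) = 0
G(1) = mex{0} = 1
G(2) = mex{1} = 0
G(3) = mex{0,0} = 1
G(4) = mex{1,1} = 0
G(5) = mex{0,0} = 1
G(6) = mex{1,1,0} = 2
G(7) = mex{2,0,1} = 3
G(8) = mex{3,1,0} = 2
G(9) = mex{2,2,1} = 0
G(10) = mex{0,3,0} = 1
G(11) = mex{1,2,1} = 0
G(12) = mex{0,0,2} = 1
G(13) = mex{1,1,3} = 0
G(14) = mex{0,0,2} = 1
G(15) = mex{1,1,0} = 2
G(16) = mex{2,0,1} = 3
G(17) = mex{3,1,0} = 2
G(18) = mex{2,2,1} = 0
G(19) = mex{0,3,0} = 1
G(20) = mex{1,2,1} = 0
G(21) = mex{0,0,2} = 1
G(22) = mex{1,1,3} = 0
G(23) = mex{0,0,2} = 1
G(24) = mex{1,1,0} = 2
G(25) = mex{2,0,1} = 3
Heap A: G(25) = 3.
Heap B: G(25) = 3.
Heap C: G(17) = 2.
Combined Grundy value = 3 ⊕ 3 ⊕ 2 = 2.
A winning move leaves total XOR = 0, i.e. changes one component's Grundy value g to g ⊕ X where X is the current total.
Heap A: need g' = 3⊕2 = 1. Options: 25−1→G=2, 25−3→G=0, 25−6→G=1. Hits: 1.
Heap B: need g' = 3⊕2 = 1. Options: 25−1→G=2, 25−3→G=0, 25−6→G=1. Hits: 1.
Heap C: need g' = 2⊕2 = 0. Options: 17−1→G=3, 17−3→G=1, 17−6→G=0. Hits: 1.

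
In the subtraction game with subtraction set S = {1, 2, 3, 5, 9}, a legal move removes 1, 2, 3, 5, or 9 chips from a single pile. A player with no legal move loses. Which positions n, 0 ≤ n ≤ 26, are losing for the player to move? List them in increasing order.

n :  0  1  2  3  4  5  6  7  8  9 10 11 12 13 14 15 16 17 18 19 20 21 22 23 24 25 26
G :  0  1  2  3  0  1  2  3  0  1  2  3  0  1  2  3  0  1  2  3  0  1  2  3  0  1  2
P-positions are exactly the n with G(n) = 0.

0, 4, 8, 12, 16, 20, 24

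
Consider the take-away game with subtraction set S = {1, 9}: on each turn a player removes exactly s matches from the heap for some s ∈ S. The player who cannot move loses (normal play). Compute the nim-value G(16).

G(0) = 0
G(1) = mex{0} = 1
G(2) = mex{1} = 0
G(3) = mex{0} = 1
G(4) = mex{1} = 0
G(5) = mex{0} = 1
G(6) = mex{1} = 0
G(7) = mex{0} = 1
G(8) = mex{1} = 0
G(9) = mex{0,0} = 1
G(10) = mex{1,1} = 0
G(11) = mex{0,0} = 1
G(12) = mex{1,1} = 0
G(13) = mex{0,0} = 1
G(14) = mex{1,1} = 0
G(15) = mex{0,0} = 1
G(16) = mex{1,1} = 0

0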